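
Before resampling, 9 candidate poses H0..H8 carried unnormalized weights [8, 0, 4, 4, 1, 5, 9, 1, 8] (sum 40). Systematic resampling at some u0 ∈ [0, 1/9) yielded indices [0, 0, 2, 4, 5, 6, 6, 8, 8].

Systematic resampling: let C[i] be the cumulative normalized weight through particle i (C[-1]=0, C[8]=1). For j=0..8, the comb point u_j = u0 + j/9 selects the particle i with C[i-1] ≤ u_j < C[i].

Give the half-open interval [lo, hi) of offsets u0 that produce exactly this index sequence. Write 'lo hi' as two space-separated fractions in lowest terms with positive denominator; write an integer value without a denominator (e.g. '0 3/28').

C = [1/5, 1/5, 3/10, 2/5, 17/40, 11/20, 31/40, 4/5, 1]
j=0 picked index 0: u0 ∈ [0, 1/5)
j=1 picked index 0: u0 ∈ [-1/9, 4/45)
j=2 picked index 2: u0 ∈ [-1/45, 7/90)
j=3 picked index 4: u0 ∈ [1/15, 11/120)
j=4 picked index 5: u0 ∈ [-7/360, 19/180)
j=5 picked index 6: u0 ∈ [-1/180, 79/360)
j=6 picked index 6: u0 ∈ [-7/60, 13/120)
j=7 picked index 8: u0 ∈ [1/45, 2/9)
j=8 picked index 8: u0 ∈ [-4/45, 1/9)
intersection: [1/15, 7/90)

1/15 7/90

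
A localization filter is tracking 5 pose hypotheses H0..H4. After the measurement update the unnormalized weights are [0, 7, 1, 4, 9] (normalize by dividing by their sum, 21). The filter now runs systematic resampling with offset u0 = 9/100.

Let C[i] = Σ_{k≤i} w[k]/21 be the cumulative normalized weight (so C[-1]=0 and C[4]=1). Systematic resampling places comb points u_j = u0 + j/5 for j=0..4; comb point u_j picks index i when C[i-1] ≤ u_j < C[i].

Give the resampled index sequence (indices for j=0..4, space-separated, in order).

1 1 3 4 4

C = [0, 1/3, 8/21, 4/7, 1]
j=0: u_0=9/100 ∈ [0, 1/3) → index 1
j=1: u_1=29/100 ∈ [0, 1/3) → index 1
j=2: u_2=49/100 ∈ [8/21, 4/7) → index 3
j=3: u_3=69/100 ∈ [4/7, 1) → index 4
j=4: u_4=89/100 ∈ [4/7, 1) → index 4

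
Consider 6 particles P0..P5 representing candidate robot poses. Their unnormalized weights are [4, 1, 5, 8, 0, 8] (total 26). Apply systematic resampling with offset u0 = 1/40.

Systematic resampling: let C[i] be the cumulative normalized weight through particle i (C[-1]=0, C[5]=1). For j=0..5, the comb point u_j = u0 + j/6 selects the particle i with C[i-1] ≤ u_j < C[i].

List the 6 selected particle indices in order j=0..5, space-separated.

C = [2/13, 5/26, 5/13, 9/13, 9/13, 1]
j=0: u_0=1/40 ∈ [0, 2/13) → index 0
j=1: u_1=23/120 ∈ [2/13, 5/26) → index 1
j=2: u_2=43/120 ∈ [5/26, 5/13) → index 2
j=3: u_3=21/40 ∈ [5/13, 9/13) → index 3
j=4: u_4=83/120 ∈ [5/13, 9/13) → index 3
j=5: u_5=103/120 ∈ [9/13, 1) → index 5

0 1 2 3 3 5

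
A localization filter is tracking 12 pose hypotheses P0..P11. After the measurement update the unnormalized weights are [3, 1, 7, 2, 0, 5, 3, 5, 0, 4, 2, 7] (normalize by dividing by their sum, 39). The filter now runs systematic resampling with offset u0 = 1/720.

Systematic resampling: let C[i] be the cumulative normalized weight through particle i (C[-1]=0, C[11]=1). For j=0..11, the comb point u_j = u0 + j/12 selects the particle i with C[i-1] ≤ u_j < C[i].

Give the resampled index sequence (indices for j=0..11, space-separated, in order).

0 1 2 2 5 5 6 7 9 9 11 11

C = [1/13, 4/39, 11/39, 1/3, 1/3, 6/13, 7/13, 2/3, 2/3, 10/13, 32/39, 1]
j=0: u_0=1/720 ∈ [0, 1/13) → index 0
j=1: u_1=61/720 ∈ [1/13, 4/39) → index 1
j=2: u_2=121/720 ∈ [4/39, 11/39) → index 2
j=3: u_3=181/720 ∈ [4/39, 11/39) → index 2
j=4: u_4=241/720 ∈ [1/3, 6/13) → index 5
j=5: u_5=301/720 ∈ [1/3, 6/13) → index 5
j=6: u_6=361/720 ∈ [6/13, 7/13) → index 6
j=7: u_7=421/720 ∈ [7/13, 2/3) → index 7
j=8: u_8=481/720 ∈ [2/3, 10/13) → index 9
j=9: u_9=541/720 ∈ [2/3, 10/13) → index 9
j=10: u_10=601/720 ∈ [32/39, 1) → index 11
j=11: u_11=661/720 ∈ [32/39, 1) → index 11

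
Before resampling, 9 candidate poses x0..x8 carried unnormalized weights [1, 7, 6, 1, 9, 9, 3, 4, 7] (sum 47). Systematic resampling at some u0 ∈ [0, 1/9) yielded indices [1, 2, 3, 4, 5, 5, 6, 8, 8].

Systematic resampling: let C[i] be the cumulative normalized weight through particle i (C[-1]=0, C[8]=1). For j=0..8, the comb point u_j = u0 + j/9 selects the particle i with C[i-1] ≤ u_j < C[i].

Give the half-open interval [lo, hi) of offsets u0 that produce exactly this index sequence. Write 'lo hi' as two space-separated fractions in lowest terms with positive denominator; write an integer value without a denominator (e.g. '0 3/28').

C = [1/47, 8/47, 14/47, 15/47, 24/47, 33/47, 36/47, 40/47, 1]
j=0 picked index 1: u0 ∈ [1/47, 8/47)
j=1 picked index 2: u0 ∈ [25/423, 79/423)
j=2 picked index 3: u0 ∈ [32/423, 41/423)
j=3 picked index 4: u0 ∈ [-2/141, 25/141)
j=4 picked index 5: u0 ∈ [28/423, 109/423)
j=5 picked index 5: u0 ∈ [-19/423, 62/423)
j=6 picked index 6: u0 ∈ [5/141, 14/141)
j=7 picked index 8: u0 ∈ [31/423, 2/9)
j=8 picked index 8: u0 ∈ [-16/423, 1/9)
intersection: [32/423, 41/423)

32/423 41/423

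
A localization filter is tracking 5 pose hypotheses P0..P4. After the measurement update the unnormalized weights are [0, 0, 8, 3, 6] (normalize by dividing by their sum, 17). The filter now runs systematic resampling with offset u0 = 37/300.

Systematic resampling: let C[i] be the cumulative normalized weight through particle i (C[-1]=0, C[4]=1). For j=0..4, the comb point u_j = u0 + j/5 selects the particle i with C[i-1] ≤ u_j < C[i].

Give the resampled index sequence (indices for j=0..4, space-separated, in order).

C = [0, 0, 8/17, 11/17, 1]
j=0: u_0=37/300 ∈ [0, 8/17) → index 2
j=1: u_1=97/300 ∈ [0, 8/17) → index 2
j=2: u_2=157/300 ∈ [8/17, 11/17) → index 3
j=3: u_3=217/300 ∈ [11/17, 1) → index 4
j=4: u_4=277/300 ∈ [11/17, 1) → index 4

2 2 3 4 4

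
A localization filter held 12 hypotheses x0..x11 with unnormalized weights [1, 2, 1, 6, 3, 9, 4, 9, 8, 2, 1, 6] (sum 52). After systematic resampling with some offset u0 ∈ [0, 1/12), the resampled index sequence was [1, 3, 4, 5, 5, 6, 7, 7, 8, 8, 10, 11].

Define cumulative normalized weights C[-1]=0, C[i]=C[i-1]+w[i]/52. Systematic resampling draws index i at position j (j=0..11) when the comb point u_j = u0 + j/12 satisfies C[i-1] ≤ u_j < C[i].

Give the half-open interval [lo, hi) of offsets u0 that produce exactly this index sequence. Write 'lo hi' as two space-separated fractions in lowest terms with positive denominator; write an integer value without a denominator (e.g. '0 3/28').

5/156 2/39

C = [1/52, 3/52, 1/13, 5/26, 1/4, 11/26, 1/2, 35/52, 43/52, 45/52, 23/26, 1]
j=0 picked index 1: u0 ∈ [1/52, 3/52)
j=1 picked index 3: u0 ∈ [-1/156, 17/156)
j=2 picked index 4: u0 ∈ [1/39, 1/12)
j=3 picked index 5: u0 ∈ [0, 9/52)
j=4 picked index 5: u0 ∈ [-1/12, 7/78)
j=5 picked index 6: u0 ∈ [1/156, 1/12)
j=6 picked index 7: u0 ∈ [0, 9/52)
j=7 picked index 7: u0 ∈ [-1/12, 7/78)
j=8 picked index 8: u0 ∈ [1/156, 25/156)
j=9 picked index 8: u0 ∈ [-1/13, 1/13)
j=10 picked index 10: u0 ∈ [5/156, 2/39)
j=11 picked index 11: u0 ∈ [-5/156, 1/12)
intersection: [5/156, 2/39)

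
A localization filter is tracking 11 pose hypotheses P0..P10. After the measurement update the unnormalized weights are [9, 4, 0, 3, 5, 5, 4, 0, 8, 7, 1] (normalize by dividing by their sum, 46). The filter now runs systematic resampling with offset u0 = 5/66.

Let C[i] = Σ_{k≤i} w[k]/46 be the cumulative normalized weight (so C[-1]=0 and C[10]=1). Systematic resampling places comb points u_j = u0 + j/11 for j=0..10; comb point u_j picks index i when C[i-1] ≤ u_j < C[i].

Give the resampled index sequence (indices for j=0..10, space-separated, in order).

0 0 1 4 4 5 6 8 8 9 10

C = [9/46, 13/46, 13/46, 8/23, 21/46, 13/23, 15/23, 15/23, 19/23, 45/46, 1]
j=0: u_0=5/66 ∈ [0, 9/46) → index 0
j=1: u_1=1/6 ∈ [0, 9/46) → index 0
j=2: u_2=17/66 ∈ [9/46, 13/46) → index 1
j=3: u_3=23/66 ∈ [8/23, 21/46) → index 4
j=4: u_4=29/66 ∈ [8/23, 21/46) → index 4
j=5: u_5=35/66 ∈ [21/46, 13/23) → index 5
j=6: u_6=41/66 ∈ [13/23, 15/23) → index 6
j=7: u_7=47/66 ∈ [15/23, 19/23) → index 8
j=8: u_8=53/66 ∈ [15/23, 19/23) → index 8
j=9: u_9=59/66 ∈ [19/23, 45/46) → index 9
j=10: u_10=65/66 ∈ [45/46, 1) → index 10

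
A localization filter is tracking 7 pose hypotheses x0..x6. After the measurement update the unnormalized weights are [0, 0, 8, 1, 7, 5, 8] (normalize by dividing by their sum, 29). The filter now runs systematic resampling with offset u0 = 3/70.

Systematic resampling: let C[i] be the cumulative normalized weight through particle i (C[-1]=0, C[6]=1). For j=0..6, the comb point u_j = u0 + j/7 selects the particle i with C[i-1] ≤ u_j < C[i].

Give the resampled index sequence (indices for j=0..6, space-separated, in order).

2 2 4 4 5 6 6

C = [0, 0, 8/29, 9/29, 16/29, 21/29, 1]
j=0: u_0=3/70 ∈ [0, 8/29) → index 2
j=1: u_1=13/70 ∈ [0, 8/29) → index 2
j=2: u_2=23/70 ∈ [9/29, 16/29) → index 4
j=3: u_3=33/70 ∈ [9/29, 16/29) → index 4
j=4: u_4=43/70 ∈ [16/29, 21/29) → index 5
j=5: u_5=53/70 ∈ [21/29, 1) → index 6
j=6: u_6=9/10 ∈ [21/29, 1) → index 6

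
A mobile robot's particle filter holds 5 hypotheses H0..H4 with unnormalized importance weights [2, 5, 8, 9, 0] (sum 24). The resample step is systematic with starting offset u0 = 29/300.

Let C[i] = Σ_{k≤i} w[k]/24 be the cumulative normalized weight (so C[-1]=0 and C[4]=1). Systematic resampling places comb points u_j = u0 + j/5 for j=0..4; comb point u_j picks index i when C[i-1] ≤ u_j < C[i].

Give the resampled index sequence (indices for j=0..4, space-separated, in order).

C = [1/12, 7/24, 5/8, 1, 1]
j=0: u_0=29/300 ∈ [1/12, 7/24) → index 1
j=1: u_1=89/300 ∈ [7/24, 5/8) → index 2
j=2: u_2=149/300 ∈ [7/24, 5/8) → index 2
j=3: u_3=209/300 ∈ [5/8, 1) → index 3
j=4: u_4=269/300 ∈ [5/8, 1) → index 3

1 2 2 3 3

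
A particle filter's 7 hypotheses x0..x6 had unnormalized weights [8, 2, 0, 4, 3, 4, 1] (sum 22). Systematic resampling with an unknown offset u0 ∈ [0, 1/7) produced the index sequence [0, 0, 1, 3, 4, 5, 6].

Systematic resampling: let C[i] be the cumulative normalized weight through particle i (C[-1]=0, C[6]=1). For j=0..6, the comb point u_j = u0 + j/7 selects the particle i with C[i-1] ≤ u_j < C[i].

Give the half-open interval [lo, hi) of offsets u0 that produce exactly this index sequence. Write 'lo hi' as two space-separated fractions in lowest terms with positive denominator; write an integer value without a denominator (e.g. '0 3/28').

C = [4/11, 5/11, 5/11, 7/11, 17/22, 21/22, 1]
j=0 picked index 0: u0 ∈ [0, 4/11)
j=1 picked index 0: u0 ∈ [-1/7, 17/77)
j=2 picked index 1: u0 ∈ [6/77, 13/77)
j=3 picked index 3: u0 ∈ [2/77, 16/77)
j=4 picked index 4: u0 ∈ [5/77, 31/154)
j=5 picked index 5: u0 ∈ [9/154, 37/154)
j=6 picked index 6: u0 ∈ [15/154, 1/7)
intersection: [15/154, 1/7)

15/154 1/7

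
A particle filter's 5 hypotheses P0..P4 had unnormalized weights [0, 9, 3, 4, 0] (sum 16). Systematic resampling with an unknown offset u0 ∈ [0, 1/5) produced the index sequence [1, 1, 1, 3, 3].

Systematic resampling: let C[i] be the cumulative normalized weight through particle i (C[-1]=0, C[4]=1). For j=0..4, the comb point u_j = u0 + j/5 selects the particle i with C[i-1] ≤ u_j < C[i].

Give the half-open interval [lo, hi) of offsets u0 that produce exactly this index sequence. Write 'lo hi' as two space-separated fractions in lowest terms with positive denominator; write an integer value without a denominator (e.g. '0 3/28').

3/20 13/80

C = [0, 9/16, 3/4, 1, 1]
j=0 picked index 1: u0 ∈ [0, 9/16)
j=1 picked index 1: u0 ∈ [-1/5, 29/80)
j=2 picked index 1: u0 ∈ [-2/5, 13/80)
j=3 picked index 3: u0 ∈ [3/20, 2/5)
j=4 picked index 3: u0 ∈ [-1/20, 1/5)
intersection: [3/20, 13/80)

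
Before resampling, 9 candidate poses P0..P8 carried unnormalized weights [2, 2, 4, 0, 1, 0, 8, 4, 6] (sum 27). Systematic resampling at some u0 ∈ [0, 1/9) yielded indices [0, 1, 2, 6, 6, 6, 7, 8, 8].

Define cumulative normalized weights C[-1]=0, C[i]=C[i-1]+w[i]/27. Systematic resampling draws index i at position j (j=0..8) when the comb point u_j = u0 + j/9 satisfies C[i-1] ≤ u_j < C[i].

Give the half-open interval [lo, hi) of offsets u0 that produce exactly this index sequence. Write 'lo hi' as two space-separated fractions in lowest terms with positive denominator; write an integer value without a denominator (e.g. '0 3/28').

0 1/27

C = [2/27, 4/27, 8/27, 8/27, 1/3, 1/3, 17/27, 7/9, 1]
j=0 picked index 0: u0 ∈ [0, 2/27)
j=1 picked index 1: u0 ∈ [-1/27, 1/27)
j=2 picked index 2: u0 ∈ [-2/27, 2/27)
j=3 picked index 6: u0 ∈ [0, 8/27)
j=4 picked index 6: u0 ∈ [-1/9, 5/27)
j=5 picked index 6: u0 ∈ [-2/9, 2/27)
j=6 picked index 7: u0 ∈ [-1/27, 1/9)
j=7 picked index 8: u0 ∈ [0, 2/9)
j=8 picked index 8: u0 ∈ [-1/9, 1/9)
intersection: [0, 1/27)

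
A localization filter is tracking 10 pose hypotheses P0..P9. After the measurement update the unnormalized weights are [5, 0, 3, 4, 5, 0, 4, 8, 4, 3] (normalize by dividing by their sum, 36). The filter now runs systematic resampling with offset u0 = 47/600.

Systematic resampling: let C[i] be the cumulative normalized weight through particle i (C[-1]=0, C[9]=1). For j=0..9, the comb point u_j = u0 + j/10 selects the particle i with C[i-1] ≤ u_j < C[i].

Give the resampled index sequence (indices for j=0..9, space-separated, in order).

0 2 3 4 6 6 7 7 8 9

C = [5/36, 5/36, 2/9, 1/3, 17/36, 17/36, 7/12, 29/36, 11/12, 1]
j=0: u_0=47/600 ∈ [0, 5/36) → index 0
j=1: u_1=107/600 ∈ [5/36, 2/9) → index 2
j=2: u_2=167/600 ∈ [2/9, 1/3) → index 3
j=3: u_3=227/600 ∈ [1/3, 17/36) → index 4
j=4: u_4=287/600 ∈ [17/36, 7/12) → index 6
j=5: u_5=347/600 ∈ [17/36, 7/12) → index 6
j=6: u_6=407/600 ∈ [7/12, 29/36) → index 7
j=7: u_7=467/600 ∈ [7/12, 29/36) → index 7
j=8: u_8=527/600 ∈ [29/36, 11/12) → index 8
j=9: u_9=587/600 ∈ [11/12, 1) → index 9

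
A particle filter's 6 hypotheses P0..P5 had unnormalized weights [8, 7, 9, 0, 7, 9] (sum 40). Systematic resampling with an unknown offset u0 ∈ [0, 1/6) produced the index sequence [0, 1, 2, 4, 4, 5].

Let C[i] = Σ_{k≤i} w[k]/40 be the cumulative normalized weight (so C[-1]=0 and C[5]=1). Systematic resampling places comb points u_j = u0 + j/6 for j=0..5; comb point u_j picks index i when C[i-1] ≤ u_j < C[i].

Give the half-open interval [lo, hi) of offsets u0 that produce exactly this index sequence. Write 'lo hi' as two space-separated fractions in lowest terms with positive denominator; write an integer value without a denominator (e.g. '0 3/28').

1/10 13/120

C = [1/5, 3/8, 3/5, 3/5, 31/40, 1]
j=0 picked index 0: u0 ∈ [0, 1/5)
j=1 picked index 1: u0 ∈ [1/30, 5/24)
j=2 picked index 2: u0 ∈ [1/24, 4/15)
j=3 picked index 4: u0 ∈ [1/10, 11/40)
j=4 picked index 4: u0 ∈ [-1/15, 13/120)
j=5 picked index 5: u0 ∈ [-7/120, 1/6)
intersection: [1/10, 13/120)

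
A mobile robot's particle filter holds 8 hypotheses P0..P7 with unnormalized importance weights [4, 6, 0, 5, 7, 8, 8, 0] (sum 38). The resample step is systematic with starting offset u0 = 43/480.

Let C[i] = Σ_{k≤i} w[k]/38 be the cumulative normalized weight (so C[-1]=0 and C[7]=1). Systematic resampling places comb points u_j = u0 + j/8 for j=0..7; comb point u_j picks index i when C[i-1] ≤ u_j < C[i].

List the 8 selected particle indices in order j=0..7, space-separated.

C = [2/19, 5/19, 5/19, 15/38, 11/19, 15/19, 1, 1]
j=0: u_0=43/480 ∈ [0, 2/19) → index 0
j=1: u_1=103/480 ∈ [2/19, 5/19) → index 1
j=2: u_2=163/480 ∈ [5/19, 15/38) → index 3
j=3: u_3=223/480 ∈ [15/38, 11/19) → index 4
j=4: u_4=283/480 ∈ [11/19, 15/19) → index 5
j=5: u_5=343/480 ∈ [11/19, 15/19) → index 5
j=6: u_6=403/480 ∈ [15/19, 1) → index 6
j=7: u_7=463/480 ∈ [15/19, 1) → index 6

0 1 3 4 5 5 6 6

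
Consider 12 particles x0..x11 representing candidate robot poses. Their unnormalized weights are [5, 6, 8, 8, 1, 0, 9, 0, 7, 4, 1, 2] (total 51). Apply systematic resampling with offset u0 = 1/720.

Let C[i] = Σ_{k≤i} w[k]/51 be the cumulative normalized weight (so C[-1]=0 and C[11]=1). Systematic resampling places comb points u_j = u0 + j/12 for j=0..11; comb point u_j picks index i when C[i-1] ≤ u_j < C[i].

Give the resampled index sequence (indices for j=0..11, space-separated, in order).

0 0 1 2 2 3 3 6 6 8 8 9

C = [5/51, 11/51, 19/51, 9/17, 28/51, 28/51, 37/51, 37/51, 44/51, 16/17, 49/51, 1]
j=0: u_0=1/720 ∈ [0, 5/51) → index 0
j=1: u_1=61/720 ∈ [0, 5/51) → index 0
j=2: u_2=121/720 ∈ [5/51, 11/51) → index 1
j=3: u_3=181/720 ∈ [11/51, 19/51) → index 2
j=4: u_4=241/720 ∈ [11/51, 19/51) → index 2
j=5: u_5=301/720 ∈ [19/51, 9/17) → index 3
j=6: u_6=361/720 ∈ [19/51, 9/17) → index 3
j=7: u_7=421/720 ∈ [28/51, 37/51) → index 6
j=8: u_8=481/720 ∈ [28/51, 37/51) → index 6
j=9: u_9=541/720 ∈ [37/51, 44/51) → index 8
j=10: u_10=601/720 ∈ [37/51, 44/51) → index 8
j=11: u_11=661/720 ∈ [44/51, 16/17) → index 9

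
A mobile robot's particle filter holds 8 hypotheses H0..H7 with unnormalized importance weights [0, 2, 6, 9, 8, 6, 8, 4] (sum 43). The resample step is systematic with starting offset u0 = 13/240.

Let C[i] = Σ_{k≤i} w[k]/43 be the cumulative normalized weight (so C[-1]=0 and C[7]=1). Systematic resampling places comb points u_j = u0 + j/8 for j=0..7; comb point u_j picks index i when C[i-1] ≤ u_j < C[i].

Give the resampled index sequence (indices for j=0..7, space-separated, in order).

C = [0, 2/43, 8/43, 17/43, 25/43, 31/43, 39/43, 1]
j=0: u_0=13/240 ∈ [2/43, 8/43) → index 2
j=1: u_1=43/240 ∈ [2/43, 8/43) → index 2
j=2: u_2=73/240 ∈ [8/43, 17/43) → index 3
j=3: u_3=103/240 ∈ [17/43, 25/43) → index 4
j=4: u_4=133/240 ∈ [17/43, 25/43) → index 4
j=5: u_5=163/240 ∈ [25/43, 31/43) → index 5
j=6: u_6=193/240 ∈ [31/43, 39/43) → index 6
j=7: u_7=223/240 ∈ [39/43, 1) → index 7

2 2 3 4 4 5 6 7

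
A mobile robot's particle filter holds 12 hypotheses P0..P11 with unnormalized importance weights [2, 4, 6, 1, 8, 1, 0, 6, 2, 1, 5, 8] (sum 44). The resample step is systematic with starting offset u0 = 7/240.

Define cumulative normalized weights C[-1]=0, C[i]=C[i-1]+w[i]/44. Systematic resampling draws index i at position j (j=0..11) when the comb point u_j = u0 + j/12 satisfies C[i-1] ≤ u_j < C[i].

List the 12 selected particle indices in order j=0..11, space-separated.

0 1 2 3 4 4 7 7 9 10 11 11

C = [1/22, 3/22, 3/11, 13/44, 21/44, 1/2, 1/2, 7/11, 15/22, 31/44, 9/11, 1]
j=0: u_0=7/240 ∈ [0, 1/22) → index 0
j=1: u_1=9/80 ∈ [1/22, 3/22) → index 1
j=2: u_2=47/240 ∈ [3/22, 3/11) → index 2
j=3: u_3=67/240 ∈ [3/11, 13/44) → index 3
j=4: u_4=29/80 ∈ [13/44, 21/44) → index 4
j=5: u_5=107/240 ∈ [13/44, 21/44) → index 4
j=6: u_6=127/240 ∈ [1/2, 7/11) → index 7
j=7: u_7=49/80 ∈ [1/2, 7/11) → index 7
j=8: u_8=167/240 ∈ [15/22, 31/44) → index 9
j=9: u_9=187/240 ∈ [31/44, 9/11) → index 10
j=10: u_10=69/80 ∈ [9/11, 1) → index 11
j=11: u_11=227/240 ∈ [9/11, 1) → index 11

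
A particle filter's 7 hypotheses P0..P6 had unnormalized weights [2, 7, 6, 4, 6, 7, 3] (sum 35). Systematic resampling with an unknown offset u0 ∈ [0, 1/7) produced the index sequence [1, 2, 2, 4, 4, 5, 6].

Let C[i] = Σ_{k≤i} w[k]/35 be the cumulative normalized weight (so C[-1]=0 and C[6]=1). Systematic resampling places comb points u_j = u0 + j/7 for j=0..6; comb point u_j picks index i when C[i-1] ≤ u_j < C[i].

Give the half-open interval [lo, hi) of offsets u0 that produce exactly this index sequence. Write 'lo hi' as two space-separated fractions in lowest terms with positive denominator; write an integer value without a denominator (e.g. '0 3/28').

4/35 1/7

C = [2/35, 9/35, 3/7, 19/35, 5/7, 32/35, 1]
j=0 picked index 1: u0 ∈ [2/35, 9/35)
j=1 picked index 2: u0 ∈ [4/35, 2/7)
j=2 picked index 2: u0 ∈ [-1/35, 1/7)
j=3 picked index 4: u0 ∈ [4/35, 2/7)
j=4 picked index 4: u0 ∈ [-1/35, 1/7)
j=5 picked index 5: u0 ∈ [0, 1/5)
j=6 picked index 6: u0 ∈ [2/35, 1/7)
intersection: [4/35, 1/7)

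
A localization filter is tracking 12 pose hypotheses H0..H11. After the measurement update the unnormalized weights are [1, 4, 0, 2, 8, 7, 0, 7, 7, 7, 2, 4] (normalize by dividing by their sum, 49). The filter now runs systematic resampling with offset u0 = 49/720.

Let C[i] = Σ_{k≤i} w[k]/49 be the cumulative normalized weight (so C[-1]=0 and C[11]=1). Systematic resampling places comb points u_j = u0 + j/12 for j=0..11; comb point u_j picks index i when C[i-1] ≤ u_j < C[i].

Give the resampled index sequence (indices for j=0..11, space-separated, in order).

C = [1/49, 5/49, 5/49, 1/7, 15/49, 22/49, 22/49, 29/49, 36/49, 43/49, 45/49, 1]
j=0: u_0=49/720 ∈ [1/49, 5/49) → index 1
j=1: u_1=109/720 ∈ [1/7, 15/49) → index 4
j=2: u_2=169/720 ∈ [1/7, 15/49) → index 4
j=3: u_3=229/720 ∈ [15/49, 22/49) → index 5
j=4: u_4=289/720 ∈ [15/49, 22/49) → index 5
j=5: u_5=349/720 ∈ [22/49, 29/49) → index 7
j=6: u_6=409/720 ∈ [22/49, 29/49) → index 7
j=7: u_7=469/720 ∈ [29/49, 36/49) → index 8
j=8: u_8=529/720 ∈ [36/49, 43/49) → index 9
j=9: u_9=589/720 ∈ [36/49, 43/49) → index 9
j=10: u_10=649/720 ∈ [43/49, 45/49) → index 10
j=11: u_11=709/720 ∈ [45/49, 1) → index 11

1 4 4 5 5 7 7 8 9 9 10 11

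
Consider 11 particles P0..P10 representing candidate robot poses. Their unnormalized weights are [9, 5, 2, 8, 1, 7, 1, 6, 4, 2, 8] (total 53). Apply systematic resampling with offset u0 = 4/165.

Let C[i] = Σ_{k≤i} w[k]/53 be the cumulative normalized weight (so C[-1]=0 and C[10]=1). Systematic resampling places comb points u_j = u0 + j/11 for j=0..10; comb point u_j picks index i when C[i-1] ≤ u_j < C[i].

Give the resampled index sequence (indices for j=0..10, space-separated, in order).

C = [9/53, 14/53, 16/53, 24/53, 25/53, 32/53, 33/53, 39/53, 43/53, 45/53, 1]
j=0: u_0=4/165 ∈ [0, 9/53) → index 0
j=1: u_1=19/165 ∈ [0, 9/53) → index 0
j=2: u_2=34/165 ∈ [9/53, 14/53) → index 1
j=3: u_3=49/165 ∈ [14/53, 16/53) → index 2
j=4: u_4=64/165 ∈ [16/53, 24/53) → index 3
j=5: u_5=79/165 ∈ [25/53, 32/53) → index 5
j=6: u_6=94/165 ∈ [25/53, 32/53) → index 5
j=7: u_7=109/165 ∈ [33/53, 39/53) → index 7
j=8: u_8=124/165 ∈ [39/53, 43/53) → index 8
j=9: u_9=139/165 ∈ [43/53, 45/53) → index 9
j=10: u_10=14/15 ∈ [45/53, 1) → index 10

0 0 1 2 3 5 5 7 8 9 10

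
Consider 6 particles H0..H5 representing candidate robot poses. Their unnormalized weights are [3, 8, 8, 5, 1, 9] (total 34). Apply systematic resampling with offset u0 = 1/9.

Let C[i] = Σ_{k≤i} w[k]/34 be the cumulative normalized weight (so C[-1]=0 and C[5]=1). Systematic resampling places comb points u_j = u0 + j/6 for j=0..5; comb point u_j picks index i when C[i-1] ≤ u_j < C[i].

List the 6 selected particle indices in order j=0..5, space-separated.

1 1 2 3 5 5

C = [3/34, 11/34, 19/34, 12/17, 25/34, 1]
j=0: u_0=1/9 ∈ [3/34, 11/34) → index 1
j=1: u_1=5/18 ∈ [3/34, 11/34) → index 1
j=2: u_2=4/9 ∈ [11/34, 19/34) → index 2
j=3: u_3=11/18 ∈ [19/34, 12/17) → index 3
j=4: u_4=7/9 ∈ [25/34, 1) → index 5
j=5: u_5=17/18 ∈ [25/34, 1) → index 5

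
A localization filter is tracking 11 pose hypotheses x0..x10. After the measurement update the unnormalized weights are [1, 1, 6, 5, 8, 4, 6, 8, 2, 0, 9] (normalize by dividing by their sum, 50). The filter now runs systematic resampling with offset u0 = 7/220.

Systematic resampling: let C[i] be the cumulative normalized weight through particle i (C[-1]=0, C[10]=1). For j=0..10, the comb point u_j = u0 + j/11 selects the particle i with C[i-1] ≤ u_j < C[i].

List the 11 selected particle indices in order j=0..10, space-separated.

C = [1/50, 1/25, 4/25, 13/50, 21/50, 1/2, 31/50, 39/50, 41/50, 41/50, 1]
j=0: u_0=7/220 ∈ [1/50, 1/25) → index 1
j=1: u_1=27/220 ∈ [1/25, 4/25) → index 2
j=2: u_2=47/220 ∈ [4/25, 13/50) → index 3
j=3: u_3=67/220 ∈ [13/50, 21/50) → index 4
j=4: u_4=87/220 ∈ [13/50, 21/50) → index 4
j=5: u_5=107/220 ∈ [21/50, 1/2) → index 5
j=6: u_6=127/220 ∈ [1/2, 31/50) → index 6
j=7: u_7=147/220 ∈ [31/50, 39/50) → index 7
j=8: u_8=167/220 ∈ [31/50, 39/50) → index 7
j=9: u_9=17/20 ∈ [41/50, 1) → index 10
j=10: u_10=207/220 ∈ [41/50, 1) → index 10

1 2 3 4 4 5 6 7 7 10 10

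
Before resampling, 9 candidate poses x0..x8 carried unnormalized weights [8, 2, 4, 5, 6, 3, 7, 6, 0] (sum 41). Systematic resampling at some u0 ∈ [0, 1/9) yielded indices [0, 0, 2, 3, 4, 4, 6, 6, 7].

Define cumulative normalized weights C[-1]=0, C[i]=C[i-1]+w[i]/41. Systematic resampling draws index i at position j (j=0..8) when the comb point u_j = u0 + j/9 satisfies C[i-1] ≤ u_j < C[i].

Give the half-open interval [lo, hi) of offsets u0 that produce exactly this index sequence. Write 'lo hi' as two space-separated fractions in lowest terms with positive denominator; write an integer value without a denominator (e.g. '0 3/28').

8/369 20/369

C = [8/41, 10/41, 14/41, 19/41, 25/41, 28/41, 35/41, 1, 1]
j=0 picked index 0: u0 ∈ [0, 8/41)
j=1 picked index 0: u0 ∈ [-1/9, 31/369)
j=2 picked index 2: u0 ∈ [8/369, 44/369)
j=3 picked index 3: u0 ∈ [1/123, 16/123)
j=4 picked index 4: u0 ∈ [7/369, 61/369)
j=5 picked index 4: u0 ∈ [-34/369, 20/369)
j=6 picked index 6: u0 ∈ [2/123, 23/123)
j=7 picked index 6: u0 ∈ [-35/369, 28/369)
j=8 picked index 7: u0 ∈ [-13/369, 1/9)
intersection: [8/369, 20/369)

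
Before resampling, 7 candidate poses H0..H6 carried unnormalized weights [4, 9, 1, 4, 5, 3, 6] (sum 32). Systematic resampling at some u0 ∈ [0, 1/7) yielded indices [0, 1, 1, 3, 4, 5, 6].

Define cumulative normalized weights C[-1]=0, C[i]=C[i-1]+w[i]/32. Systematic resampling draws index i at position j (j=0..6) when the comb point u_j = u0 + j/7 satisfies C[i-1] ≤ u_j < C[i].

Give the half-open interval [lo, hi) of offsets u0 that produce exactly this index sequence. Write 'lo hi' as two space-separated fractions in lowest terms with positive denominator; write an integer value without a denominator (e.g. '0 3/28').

1/112 11/112

C = [1/8, 13/32, 7/16, 9/16, 23/32, 13/16, 1]
j=0 picked index 0: u0 ∈ [0, 1/8)
j=1 picked index 1: u0 ∈ [-1/56, 59/224)
j=2 picked index 1: u0 ∈ [-9/56, 27/224)
j=3 picked index 3: u0 ∈ [1/112, 15/112)
j=4 picked index 4: u0 ∈ [-1/112, 33/224)
j=5 picked index 5: u0 ∈ [1/224, 11/112)
j=6 picked index 6: u0 ∈ [-5/112, 1/7)
intersection: [1/112, 11/112)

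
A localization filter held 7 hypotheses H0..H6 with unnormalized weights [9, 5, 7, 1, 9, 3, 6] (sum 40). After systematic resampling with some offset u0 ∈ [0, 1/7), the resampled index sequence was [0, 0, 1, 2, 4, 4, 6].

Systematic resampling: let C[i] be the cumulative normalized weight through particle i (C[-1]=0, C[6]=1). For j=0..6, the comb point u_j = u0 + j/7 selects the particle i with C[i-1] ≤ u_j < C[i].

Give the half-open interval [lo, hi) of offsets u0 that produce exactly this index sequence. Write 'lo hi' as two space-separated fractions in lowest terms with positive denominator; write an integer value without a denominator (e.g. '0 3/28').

0 17/280

C = [9/40, 7/20, 21/40, 11/20, 31/40, 17/20, 1]
j=0 picked index 0: u0 ∈ [0, 9/40)
j=1 picked index 0: u0 ∈ [-1/7, 23/280)
j=2 picked index 1: u0 ∈ [-17/280, 9/140)
j=3 picked index 2: u0 ∈ [-11/140, 27/280)
j=4 picked index 4: u0 ∈ [-3/140, 57/280)
j=5 picked index 4: u0 ∈ [-23/140, 17/280)
j=6 picked index 6: u0 ∈ [-1/140, 1/7)
intersection: [0, 17/280)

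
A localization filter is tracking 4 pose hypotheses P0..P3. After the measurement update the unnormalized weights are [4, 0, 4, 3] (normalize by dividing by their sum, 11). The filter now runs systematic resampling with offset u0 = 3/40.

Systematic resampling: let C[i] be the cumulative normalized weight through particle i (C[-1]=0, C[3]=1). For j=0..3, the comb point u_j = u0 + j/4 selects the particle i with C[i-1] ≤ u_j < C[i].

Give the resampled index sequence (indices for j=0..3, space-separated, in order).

C = [4/11, 4/11, 8/11, 1]
j=0: u_0=3/40 ∈ [0, 4/11) → index 0
j=1: u_1=13/40 ∈ [0, 4/11) → index 0
j=2: u_2=23/40 ∈ [4/11, 8/11) → index 2
j=3: u_3=33/40 ∈ [8/11, 1) → index 3

0 0 2 3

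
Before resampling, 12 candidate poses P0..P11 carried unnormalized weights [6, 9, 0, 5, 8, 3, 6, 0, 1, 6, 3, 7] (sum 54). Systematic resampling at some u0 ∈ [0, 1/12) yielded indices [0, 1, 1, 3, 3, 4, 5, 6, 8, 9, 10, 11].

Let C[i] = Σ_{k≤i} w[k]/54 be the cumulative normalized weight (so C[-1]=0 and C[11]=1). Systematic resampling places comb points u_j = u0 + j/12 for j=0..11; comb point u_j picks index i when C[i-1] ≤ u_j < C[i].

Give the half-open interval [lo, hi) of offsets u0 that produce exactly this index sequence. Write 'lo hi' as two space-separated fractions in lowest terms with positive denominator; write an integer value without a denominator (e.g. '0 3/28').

C = [1/9, 5/18, 5/18, 10/27, 14/27, 31/54, 37/54, 37/54, 19/27, 22/27, 47/54, 1]
j=0 picked index 0: u0 ∈ [0, 1/9)
j=1 picked index 1: u0 ∈ [1/36, 7/36)
j=2 picked index 1: u0 ∈ [-1/18, 1/9)
j=3 picked index 3: u0 ∈ [1/36, 13/108)
j=4 picked index 3: u0 ∈ [-1/18, 1/27)
j=5 picked index 4: u0 ∈ [-5/108, 11/108)
j=6 picked index 5: u0 ∈ [1/54, 2/27)
j=7 picked index 6: u0 ∈ [-1/108, 11/108)
j=8 picked index 8: u0 ∈ [1/54, 1/27)
j=9 picked index 9: u0 ∈ [-5/108, 7/108)
j=10 picked index 10: u0 ∈ [-1/54, 1/27)
j=11 picked index 11: u0 ∈ [-5/108, 1/12)
intersection: [1/36, 1/27)

1/36 1/27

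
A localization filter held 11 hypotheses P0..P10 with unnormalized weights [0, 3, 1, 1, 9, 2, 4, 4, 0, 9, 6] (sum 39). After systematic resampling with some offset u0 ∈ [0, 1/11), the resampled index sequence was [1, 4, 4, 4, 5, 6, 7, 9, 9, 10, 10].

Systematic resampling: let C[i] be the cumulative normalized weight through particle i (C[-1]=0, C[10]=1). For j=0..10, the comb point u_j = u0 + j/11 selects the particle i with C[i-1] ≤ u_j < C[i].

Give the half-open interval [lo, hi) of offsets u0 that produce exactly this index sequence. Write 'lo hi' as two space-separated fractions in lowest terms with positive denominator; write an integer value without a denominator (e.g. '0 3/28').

C = [0, 1/13, 4/39, 5/39, 14/39, 16/39, 20/39, 8/13, 8/13, 11/13, 1]
j=0 picked index 1: u0 ∈ [0, 1/13)
j=1 picked index 4: u0 ∈ [16/429, 115/429)
j=2 picked index 4: u0 ∈ [-23/429, 76/429)
j=3 picked index 4: u0 ∈ [-62/429, 37/429)
j=4 picked index 5: u0 ∈ [-2/429, 20/429)
j=5 picked index 6: u0 ∈ [-19/429, 25/429)
j=6 picked index 7: u0 ∈ [-14/429, 10/143)
j=7 picked index 9: u0 ∈ [-3/143, 30/143)
j=8 picked index 9: u0 ∈ [-16/143, 17/143)
j=9 picked index 10: u0 ∈ [4/143, 2/11)
j=10 picked index 10: u0 ∈ [-9/143, 1/11)
intersection: [16/429, 20/429)

16/429 20/429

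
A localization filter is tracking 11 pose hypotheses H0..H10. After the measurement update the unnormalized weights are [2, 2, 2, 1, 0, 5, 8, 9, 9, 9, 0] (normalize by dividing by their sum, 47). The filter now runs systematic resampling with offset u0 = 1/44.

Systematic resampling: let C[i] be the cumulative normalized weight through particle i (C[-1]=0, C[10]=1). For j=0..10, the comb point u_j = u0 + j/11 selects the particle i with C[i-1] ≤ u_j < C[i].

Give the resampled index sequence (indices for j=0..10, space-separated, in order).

0 2 5 6 6 7 7 8 8 9 9

C = [2/47, 4/47, 6/47, 7/47, 7/47, 12/47, 20/47, 29/47, 38/47, 1, 1]
j=0: u_0=1/44 ∈ [0, 2/47) → index 0
j=1: u_1=5/44 ∈ [4/47, 6/47) → index 2
j=2: u_2=9/44 ∈ [7/47, 12/47) → index 5
j=3: u_3=13/44 ∈ [12/47, 20/47) → index 6
j=4: u_4=17/44 ∈ [12/47, 20/47) → index 6
j=5: u_5=21/44 ∈ [20/47, 29/47) → index 7
j=6: u_6=25/44 ∈ [20/47, 29/47) → index 7
j=7: u_7=29/44 ∈ [29/47, 38/47) → index 8
j=8: u_8=3/4 ∈ [29/47, 38/47) → index 8
j=9: u_9=37/44 ∈ [38/47, 1) → index 9
j=10: u_10=41/44 ∈ [38/47, 1) → index 9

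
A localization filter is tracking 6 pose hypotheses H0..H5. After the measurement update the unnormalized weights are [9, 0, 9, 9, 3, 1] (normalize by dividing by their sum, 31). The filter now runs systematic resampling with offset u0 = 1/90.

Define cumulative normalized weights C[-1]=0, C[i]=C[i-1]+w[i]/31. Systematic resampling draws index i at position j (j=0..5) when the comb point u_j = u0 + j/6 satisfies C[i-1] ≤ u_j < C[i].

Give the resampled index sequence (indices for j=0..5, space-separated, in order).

0 0 2 2 3 3

C = [9/31, 9/31, 18/31, 27/31, 30/31, 1]
j=0: u_0=1/90 ∈ [0, 9/31) → index 0
j=1: u_1=8/45 ∈ [0, 9/31) → index 0
j=2: u_2=31/90 ∈ [9/31, 18/31) → index 2
j=3: u_3=23/45 ∈ [9/31, 18/31) → index 2
j=4: u_4=61/90 ∈ [18/31, 27/31) → index 3
j=5: u_5=38/45 ∈ [18/31, 27/31) → index 3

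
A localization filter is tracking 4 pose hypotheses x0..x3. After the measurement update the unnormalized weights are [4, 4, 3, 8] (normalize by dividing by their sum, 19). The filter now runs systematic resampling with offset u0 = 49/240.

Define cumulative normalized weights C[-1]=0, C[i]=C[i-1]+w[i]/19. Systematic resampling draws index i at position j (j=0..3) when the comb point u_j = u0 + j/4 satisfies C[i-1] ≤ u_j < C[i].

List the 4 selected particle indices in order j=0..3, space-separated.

C = [4/19, 8/19, 11/19, 1]
j=0: u_0=49/240 ∈ [0, 4/19) → index 0
j=1: u_1=109/240 ∈ [8/19, 11/19) → index 2
j=2: u_2=169/240 ∈ [11/19, 1) → index 3
j=3: u_3=229/240 ∈ [11/19, 1) → index 3

0 2 3 3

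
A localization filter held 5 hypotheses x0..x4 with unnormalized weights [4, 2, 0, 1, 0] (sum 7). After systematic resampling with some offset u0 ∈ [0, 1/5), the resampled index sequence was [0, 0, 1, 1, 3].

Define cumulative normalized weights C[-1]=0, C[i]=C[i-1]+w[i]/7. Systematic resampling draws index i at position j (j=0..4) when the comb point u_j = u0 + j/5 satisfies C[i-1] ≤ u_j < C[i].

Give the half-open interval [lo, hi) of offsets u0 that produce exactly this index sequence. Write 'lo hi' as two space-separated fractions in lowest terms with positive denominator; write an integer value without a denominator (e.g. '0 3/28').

C = [4/7, 6/7, 6/7, 1, 1]
j=0 picked index 0: u0 ∈ [0, 4/7)
j=1 picked index 0: u0 ∈ [-1/5, 13/35)
j=2 picked index 1: u0 ∈ [6/35, 16/35)
j=3 picked index 1: u0 ∈ [-1/35, 9/35)
j=4 picked index 3: u0 ∈ [2/35, 1/5)
intersection: [6/35, 1/5)

6/35 1/5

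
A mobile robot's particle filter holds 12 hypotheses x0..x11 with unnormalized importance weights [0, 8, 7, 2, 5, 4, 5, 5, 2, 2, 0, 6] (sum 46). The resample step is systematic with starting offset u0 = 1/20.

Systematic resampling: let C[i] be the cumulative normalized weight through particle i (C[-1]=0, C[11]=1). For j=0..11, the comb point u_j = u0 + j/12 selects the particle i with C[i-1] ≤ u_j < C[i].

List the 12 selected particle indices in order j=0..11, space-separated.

C = [0, 4/23, 15/46, 17/46, 11/23, 13/23, 31/46, 18/23, 19/23, 20/23, 20/23, 1]
j=0: u_0=1/20 ∈ [0, 4/23) → index 1
j=1: u_1=2/15 ∈ [0, 4/23) → index 1
j=2: u_2=13/60 ∈ [4/23, 15/46) → index 2
j=3: u_3=3/10 ∈ [4/23, 15/46) → index 2
j=4: u_4=23/60 ∈ [17/46, 11/23) → index 4
j=5: u_5=7/15 ∈ [17/46, 11/23) → index 4
j=6: u_6=11/20 ∈ [11/23, 13/23) → index 5
j=7: u_7=19/30 ∈ [13/23, 31/46) → index 6
j=8: u_8=43/60 ∈ [31/46, 18/23) → index 7
j=9: u_9=4/5 ∈ [18/23, 19/23) → index 8
j=10: u_10=53/60 ∈ [20/23, 1) → index 11
j=11: u_11=29/30 ∈ [20/23, 1) → index 11

1 1 2 2 4 4 5 6 7 8 11 11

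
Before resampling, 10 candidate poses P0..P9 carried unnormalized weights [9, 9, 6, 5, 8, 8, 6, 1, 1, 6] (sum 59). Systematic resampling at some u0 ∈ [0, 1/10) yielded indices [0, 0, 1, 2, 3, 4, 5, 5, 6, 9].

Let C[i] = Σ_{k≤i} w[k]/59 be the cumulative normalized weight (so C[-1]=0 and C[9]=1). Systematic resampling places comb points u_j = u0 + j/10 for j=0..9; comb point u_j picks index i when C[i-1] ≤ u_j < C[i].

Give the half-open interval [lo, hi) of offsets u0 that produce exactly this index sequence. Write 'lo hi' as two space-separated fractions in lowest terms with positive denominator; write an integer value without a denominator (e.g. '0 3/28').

8/295 31/590

C = [9/59, 18/59, 24/59, 29/59, 37/59, 45/59, 51/59, 52/59, 53/59, 1]
j=0 picked index 0: u0 ∈ [0, 9/59)
j=1 picked index 0: u0 ∈ [-1/10, 31/590)
j=2 picked index 1: u0 ∈ [-14/295, 31/295)
j=3 picked index 2: u0 ∈ [3/590, 63/590)
j=4 picked index 3: u0 ∈ [2/295, 27/295)
j=5 picked index 4: u0 ∈ [-1/118, 15/118)
j=6 picked index 5: u0 ∈ [8/295, 48/295)
j=7 picked index 5: u0 ∈ [-43/590, 37/590)
j=8 picked index 6: u0 ∈ [-11/295, 19/295)
j=9 picked index 9: u0 ∈ [-1/590, 1/10)
intersection: [8/295, 31/590)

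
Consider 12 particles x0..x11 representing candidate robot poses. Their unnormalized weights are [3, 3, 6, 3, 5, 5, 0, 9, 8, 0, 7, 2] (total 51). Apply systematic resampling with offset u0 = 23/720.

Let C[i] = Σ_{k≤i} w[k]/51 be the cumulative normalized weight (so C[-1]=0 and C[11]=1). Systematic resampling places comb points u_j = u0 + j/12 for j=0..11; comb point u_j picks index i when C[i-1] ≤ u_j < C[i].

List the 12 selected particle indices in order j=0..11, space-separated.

0 1 2 3 4 5 7 7 8 8 10 10

C = [1/17, 2/17, 4/17, 5/17, 20/51, 25/51, 25/51, 2/3, 14/17, 14/17, 49/51, 1]
j=0: u_0=23/720 ∈ [0, 1/17) → index 0
j=1: u_1=83/720 ∈ [1/17, 2/17) → index 1
j=2: u_2=143/720 ∈ [2/17, 4/17) → index 2
j=3: u_3=203/720 ∈ [4/17, 5/17) → index 3
j=4: u_4=263/720 ∈ [5/17, 20/51) → index 4
j=5: u_5=323/720 ∈ [20/51, 25/51) → index 5
j=6: u_6=383/720 ∈ [25/51, 2/3) → index 7
j=7: u_7=443/720 ∈ [25/51, 2/3) → index 7
j=8: u_8=503/720 ∈ [2/3, 14/17) → index 8
j=9: u_9=563/720 ∈ [2/3, 14/17) → index 8
j=10: u_10=623/720 ∈ [14/17, 49/51) → index 10
j=11: u_11=683/720 ∈ [14/17, 49/51) → index 10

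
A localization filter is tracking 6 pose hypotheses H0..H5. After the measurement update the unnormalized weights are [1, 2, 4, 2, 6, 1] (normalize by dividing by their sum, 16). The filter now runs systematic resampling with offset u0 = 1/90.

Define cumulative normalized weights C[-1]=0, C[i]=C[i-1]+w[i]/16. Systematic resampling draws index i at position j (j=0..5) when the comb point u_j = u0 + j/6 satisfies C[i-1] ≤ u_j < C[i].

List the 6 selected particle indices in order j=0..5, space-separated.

C = [1/16, 3/16, 7/16, 9/16, 15/16, 1]
j=0: u_0=1/90 ∈ [0, 1/16) → index 0
j=1: u_1=8/45 ∈ [1/16, 3/16) → index 1
j=2: u_2=31/90 ∈ [3/16, 7/16) → index 2
j=3: u_3=23/45 ∈ [7/16, 9/16) → index 3
j=4: u_4=61/90 ∈ [9/16, 15/16) → index 4
j=5: u_5=38/45 ∈ [9/16, 15/16) → index 4

0 1 2 3 4 4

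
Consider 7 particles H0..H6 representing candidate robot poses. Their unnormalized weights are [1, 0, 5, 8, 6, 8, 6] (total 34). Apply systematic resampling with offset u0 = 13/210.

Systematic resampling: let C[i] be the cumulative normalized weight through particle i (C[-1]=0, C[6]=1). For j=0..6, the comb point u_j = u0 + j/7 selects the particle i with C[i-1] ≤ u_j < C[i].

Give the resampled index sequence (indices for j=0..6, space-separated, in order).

2 3 3 4 5 5 6

C = [1/34, 1/34, 3/17, 7/17, 10/17, 14/17, 1]
j=0: u_0=13/210 ∈ [1/34, 3/17) → index 2
j=1: u_1=43/210 ∈ [3/17, 7/17) → index 3
j=2: u_2=73/210 ∈ [3/17, 7/17) → index 3
j=3: u_3=103/210 ∈ [7/17, 10/17) → index 4
j=4: u_4=19/30 ∈ [10/17, 14/17) → index 5
j=5: u_5=163/210 ∈ [10/17, 14/17) → index 5
j=6: u_6=193/210 ∈ [14/17, 1) → index 6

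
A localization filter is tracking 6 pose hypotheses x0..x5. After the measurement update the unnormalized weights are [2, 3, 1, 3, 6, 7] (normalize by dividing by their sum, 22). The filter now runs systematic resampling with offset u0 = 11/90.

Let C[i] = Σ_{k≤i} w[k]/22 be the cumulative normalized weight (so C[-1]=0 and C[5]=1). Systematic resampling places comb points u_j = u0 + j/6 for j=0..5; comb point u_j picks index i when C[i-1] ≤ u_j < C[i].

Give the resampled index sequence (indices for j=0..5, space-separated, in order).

1 3 4 4 5 5

C = [1/11, 5/22, 3/11, 9/22, 15/22, 1]
j=0: u_0=11/90 ∈ [1/11, 5/22) → index 1
j=1: u_1=13/45 ∈ [3/11, 9/22) → index 3
j=2: u_2=41/90 ∈ [9/22, 15/22) → index 4
j=3: u_3=28/45 ∈ [9/22, 15/22) → index 4
j=4: u_4=71/90 ∈ [15/22, 1) → index 5
j=5: u_5=43/45 ∈ [15/22, 1) → index 5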